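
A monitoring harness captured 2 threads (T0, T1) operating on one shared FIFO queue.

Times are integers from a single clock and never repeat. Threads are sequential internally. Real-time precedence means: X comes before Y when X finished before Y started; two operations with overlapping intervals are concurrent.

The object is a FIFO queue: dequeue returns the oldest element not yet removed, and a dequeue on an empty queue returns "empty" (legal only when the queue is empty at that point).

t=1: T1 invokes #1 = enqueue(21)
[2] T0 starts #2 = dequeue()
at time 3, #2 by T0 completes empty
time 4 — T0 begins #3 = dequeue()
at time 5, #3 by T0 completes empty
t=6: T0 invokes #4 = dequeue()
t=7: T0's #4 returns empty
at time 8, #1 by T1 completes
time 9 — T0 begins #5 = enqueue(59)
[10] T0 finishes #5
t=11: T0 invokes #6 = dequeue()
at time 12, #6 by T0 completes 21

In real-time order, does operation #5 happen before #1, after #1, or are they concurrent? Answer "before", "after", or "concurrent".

#5 spans [9,10], #1 spans [1,8]
resp(#1)=8 < inv(#5)=9

after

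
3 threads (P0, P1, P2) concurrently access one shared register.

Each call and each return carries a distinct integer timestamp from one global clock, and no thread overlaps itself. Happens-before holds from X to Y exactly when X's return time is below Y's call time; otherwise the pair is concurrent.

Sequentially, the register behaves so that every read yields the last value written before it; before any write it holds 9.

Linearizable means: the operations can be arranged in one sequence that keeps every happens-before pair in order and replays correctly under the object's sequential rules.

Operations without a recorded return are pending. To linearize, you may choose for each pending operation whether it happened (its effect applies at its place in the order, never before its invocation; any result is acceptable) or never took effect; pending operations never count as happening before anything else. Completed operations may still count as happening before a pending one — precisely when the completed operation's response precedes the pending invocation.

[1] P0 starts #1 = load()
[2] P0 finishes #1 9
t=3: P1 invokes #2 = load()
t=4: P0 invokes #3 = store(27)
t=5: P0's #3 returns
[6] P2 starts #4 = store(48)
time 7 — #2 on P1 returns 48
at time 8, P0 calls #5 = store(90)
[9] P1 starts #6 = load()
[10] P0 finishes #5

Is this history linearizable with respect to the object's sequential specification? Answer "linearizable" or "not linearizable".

linearizable

a witness: #1, #3, #4, #2, #5
step 1: #1 load() → 9 — value 9
step 2: #3 store(27) — value 27
step 3: #4 store(48) (pending, included) — value 48
step 4: #2 load() → 48 — value 48
step 5: #5 store(90) — value 90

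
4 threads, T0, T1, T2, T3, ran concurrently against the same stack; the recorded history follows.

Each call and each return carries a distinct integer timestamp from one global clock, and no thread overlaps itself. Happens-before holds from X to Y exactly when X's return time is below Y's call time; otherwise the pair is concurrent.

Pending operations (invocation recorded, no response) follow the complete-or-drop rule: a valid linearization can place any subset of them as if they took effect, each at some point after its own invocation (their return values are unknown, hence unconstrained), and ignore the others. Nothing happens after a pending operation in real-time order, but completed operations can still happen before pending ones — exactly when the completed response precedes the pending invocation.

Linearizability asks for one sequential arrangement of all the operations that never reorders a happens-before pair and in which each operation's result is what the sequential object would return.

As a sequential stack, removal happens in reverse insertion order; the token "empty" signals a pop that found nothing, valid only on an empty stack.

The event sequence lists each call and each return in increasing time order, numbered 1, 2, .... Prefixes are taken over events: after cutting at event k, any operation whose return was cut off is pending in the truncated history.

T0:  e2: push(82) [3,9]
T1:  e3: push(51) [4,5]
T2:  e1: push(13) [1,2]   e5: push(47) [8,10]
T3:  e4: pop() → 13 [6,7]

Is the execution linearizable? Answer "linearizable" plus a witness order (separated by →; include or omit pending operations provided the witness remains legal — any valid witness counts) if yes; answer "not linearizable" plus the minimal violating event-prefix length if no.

events 1..6 are fine; event 7 — the response of e4 at time 7 — makes the prefix non-linearizable
exhaustive check: the 3 completed stack ops admit one real-time order; illegal
no completion choice of the 1 pending operation (e2) rescues it — every subset was tried
sample order e1, e3, e4 (pending dropped) stalls at step 3 — e4 pop() → 13 has no legal effect

not linearizable — minimal violating prefix: 7 events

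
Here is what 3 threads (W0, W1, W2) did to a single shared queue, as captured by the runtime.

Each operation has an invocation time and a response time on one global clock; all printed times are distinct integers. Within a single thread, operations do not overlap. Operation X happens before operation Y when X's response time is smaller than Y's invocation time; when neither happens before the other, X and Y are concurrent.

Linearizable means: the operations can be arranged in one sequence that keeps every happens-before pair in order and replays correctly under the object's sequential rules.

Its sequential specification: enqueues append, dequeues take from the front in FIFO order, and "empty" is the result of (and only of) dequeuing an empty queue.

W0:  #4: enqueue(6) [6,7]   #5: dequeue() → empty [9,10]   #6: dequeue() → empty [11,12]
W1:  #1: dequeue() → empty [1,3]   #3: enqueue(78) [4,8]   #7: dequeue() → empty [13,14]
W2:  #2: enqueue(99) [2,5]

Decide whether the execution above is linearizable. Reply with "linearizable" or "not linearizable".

not linearizable

through event 9 a valid linearization exists; event 10 (#5 responding at time 10) ends that
all 5 real-time-respecting orders fail — 5 completed queue operations, no legal replay
sample order #1, #2, #3, #4, #5 stalls at step 5 — #5 dequeue() → empty has no legal effect
sample order #1, #2, #4, #3, #5 stalls at step 5 — #5 dequeue() → empty has no legal effect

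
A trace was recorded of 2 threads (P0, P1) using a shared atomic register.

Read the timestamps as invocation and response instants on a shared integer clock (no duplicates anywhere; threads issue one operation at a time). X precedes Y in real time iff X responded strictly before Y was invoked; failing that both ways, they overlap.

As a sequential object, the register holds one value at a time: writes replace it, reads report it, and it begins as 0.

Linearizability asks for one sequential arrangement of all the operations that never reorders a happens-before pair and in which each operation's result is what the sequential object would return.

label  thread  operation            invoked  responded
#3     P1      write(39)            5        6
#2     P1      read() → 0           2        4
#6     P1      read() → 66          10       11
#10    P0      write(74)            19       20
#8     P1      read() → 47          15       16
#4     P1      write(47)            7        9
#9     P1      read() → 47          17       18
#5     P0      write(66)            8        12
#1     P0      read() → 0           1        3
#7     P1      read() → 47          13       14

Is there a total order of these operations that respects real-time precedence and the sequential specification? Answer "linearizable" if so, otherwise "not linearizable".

through event 13 a valid linearization exists; event 14 (#7 responding at time 14) ends that
real-time-consistent orders of the 7 completed operations: 6 — all fail the atomic register replay
sample order #1, #2, #3, #4, #5, #6, #7 stalls at step 7 — #7 read() → 47 has no legal effect
sample order #1, #2, #3, #4, #6, #5, #7 stalls at step 5 — #6 read() → 66 has no legal effect

not linearizable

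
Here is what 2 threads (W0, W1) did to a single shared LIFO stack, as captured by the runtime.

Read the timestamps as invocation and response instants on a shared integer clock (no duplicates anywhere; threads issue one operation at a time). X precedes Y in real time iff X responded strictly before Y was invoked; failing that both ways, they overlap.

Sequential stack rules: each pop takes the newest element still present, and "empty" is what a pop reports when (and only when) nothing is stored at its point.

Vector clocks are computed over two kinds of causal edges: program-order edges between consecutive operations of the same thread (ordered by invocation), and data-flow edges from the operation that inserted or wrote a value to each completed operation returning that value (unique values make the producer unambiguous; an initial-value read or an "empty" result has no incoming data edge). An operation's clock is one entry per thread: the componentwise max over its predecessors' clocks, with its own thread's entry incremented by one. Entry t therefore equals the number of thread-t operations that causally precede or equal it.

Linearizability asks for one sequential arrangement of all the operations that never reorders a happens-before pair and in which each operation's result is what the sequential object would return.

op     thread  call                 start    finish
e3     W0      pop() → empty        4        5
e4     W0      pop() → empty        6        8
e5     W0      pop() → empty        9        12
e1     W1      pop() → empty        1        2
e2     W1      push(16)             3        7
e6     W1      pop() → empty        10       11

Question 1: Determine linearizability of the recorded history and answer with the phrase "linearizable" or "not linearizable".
through event 11 a valid linearization exists; event 12 (e5 responding at time 12) ends that
real-time-consistent orders of the 6 completed operations: 6 — all fail the LIFO stack replay
one such order, e1, e2, e3, e4, e5, e6, breaks at step 3 where e3 pop() → empty is illegal
one such order, e1, e2, e3, e4, e6, e5, breaks at step 3 where e3 pop() → empty is illegal

not linearizable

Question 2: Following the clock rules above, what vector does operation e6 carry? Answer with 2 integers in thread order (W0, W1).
Answer: (0, 3)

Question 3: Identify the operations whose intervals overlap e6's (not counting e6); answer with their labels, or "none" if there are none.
Answer: e5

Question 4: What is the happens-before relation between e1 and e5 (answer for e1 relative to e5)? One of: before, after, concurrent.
Answer: before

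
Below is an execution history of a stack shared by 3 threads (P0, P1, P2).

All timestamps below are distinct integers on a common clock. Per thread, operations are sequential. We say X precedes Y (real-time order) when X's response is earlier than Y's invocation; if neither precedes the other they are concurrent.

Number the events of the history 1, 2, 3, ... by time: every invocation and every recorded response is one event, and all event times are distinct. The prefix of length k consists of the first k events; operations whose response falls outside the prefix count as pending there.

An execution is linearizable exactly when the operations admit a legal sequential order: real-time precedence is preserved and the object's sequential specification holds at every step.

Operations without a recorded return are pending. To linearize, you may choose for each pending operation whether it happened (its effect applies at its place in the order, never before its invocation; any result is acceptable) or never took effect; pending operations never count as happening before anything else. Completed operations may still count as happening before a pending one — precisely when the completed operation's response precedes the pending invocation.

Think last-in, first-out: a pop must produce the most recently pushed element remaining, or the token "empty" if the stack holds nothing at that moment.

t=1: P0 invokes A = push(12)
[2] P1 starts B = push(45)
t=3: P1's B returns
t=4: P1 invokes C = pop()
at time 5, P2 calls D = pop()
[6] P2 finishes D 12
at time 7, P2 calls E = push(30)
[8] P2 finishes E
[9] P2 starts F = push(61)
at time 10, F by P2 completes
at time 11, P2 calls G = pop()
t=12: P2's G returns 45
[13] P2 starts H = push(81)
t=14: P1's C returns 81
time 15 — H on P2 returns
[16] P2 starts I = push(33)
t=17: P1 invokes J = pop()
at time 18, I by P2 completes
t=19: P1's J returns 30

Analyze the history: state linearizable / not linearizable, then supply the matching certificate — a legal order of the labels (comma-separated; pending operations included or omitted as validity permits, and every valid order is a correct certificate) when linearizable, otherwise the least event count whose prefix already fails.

prefix check: 1..11 passes, 1..12 fails once G's time-12 response joins
exhaustive check: the 5 completed stack ops admit one real-time order; illegal
including or dropping the 2 pending operations (A, C) in any combination fails
e.g. B, D, E, F, G (pending dropped): illegal at step 2, since D pop() → 12 cannot apply there

not linearizable — minimal violating prefix: 12 events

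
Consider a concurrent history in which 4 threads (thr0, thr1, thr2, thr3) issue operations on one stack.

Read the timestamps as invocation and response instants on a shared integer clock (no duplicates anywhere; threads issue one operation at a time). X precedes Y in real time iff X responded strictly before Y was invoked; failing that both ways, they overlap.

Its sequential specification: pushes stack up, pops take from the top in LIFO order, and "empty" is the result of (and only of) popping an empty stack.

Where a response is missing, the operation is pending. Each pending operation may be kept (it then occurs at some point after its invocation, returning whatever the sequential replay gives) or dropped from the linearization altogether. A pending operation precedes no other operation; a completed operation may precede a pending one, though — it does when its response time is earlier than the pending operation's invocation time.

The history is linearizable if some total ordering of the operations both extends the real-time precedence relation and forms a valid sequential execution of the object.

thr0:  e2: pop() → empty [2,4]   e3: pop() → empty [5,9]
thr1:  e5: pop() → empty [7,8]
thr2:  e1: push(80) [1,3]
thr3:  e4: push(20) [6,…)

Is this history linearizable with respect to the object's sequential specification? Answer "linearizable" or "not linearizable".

cut after 8 events: linearizable; cut after 9 events (e3 responds, time 9): not linearizable
4 orders of the 4 completed stack ops respect real time; none is legal
completion choices over the 1 pending operation (e4) were checked; none helps
e.g. e1, e2, e3, e5 (pending dropped): illegal at step 2, since e2 pop() → empty cannot apply there
e.g. e1, e2, e5, e3 (pending dropped): illegal at step 2, since e2 pop() → empty cannot apply there

not linearizable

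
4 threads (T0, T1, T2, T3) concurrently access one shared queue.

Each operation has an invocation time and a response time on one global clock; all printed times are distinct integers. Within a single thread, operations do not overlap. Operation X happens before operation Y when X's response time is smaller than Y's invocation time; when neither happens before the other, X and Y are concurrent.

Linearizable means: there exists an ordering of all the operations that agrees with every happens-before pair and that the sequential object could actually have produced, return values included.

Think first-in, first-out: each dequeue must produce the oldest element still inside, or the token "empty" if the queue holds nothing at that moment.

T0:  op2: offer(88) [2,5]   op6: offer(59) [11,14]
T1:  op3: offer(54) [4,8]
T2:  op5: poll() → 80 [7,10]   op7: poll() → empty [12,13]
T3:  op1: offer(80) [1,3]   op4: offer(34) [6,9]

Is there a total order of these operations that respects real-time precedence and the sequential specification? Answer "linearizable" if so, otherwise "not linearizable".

already the first 13 events (up to op7's response at time 13) admit no linearization; the first 12 still do
6 completed operations, 14 real-time-consistent orders — every queue replay fails
every completion of the 1 pending operation (op6) was checked; none linearizes
e.g. op1, op2, op3, op4, op5, op7 (pending dropped): illegal at step 6, since op7 poll() → empty cannot apply there
e.g. op1, op2, op3, op5, op4, op7 (pending dropped): illegal at step 6, since op7 poll() → empty cannot apply there

not linearizable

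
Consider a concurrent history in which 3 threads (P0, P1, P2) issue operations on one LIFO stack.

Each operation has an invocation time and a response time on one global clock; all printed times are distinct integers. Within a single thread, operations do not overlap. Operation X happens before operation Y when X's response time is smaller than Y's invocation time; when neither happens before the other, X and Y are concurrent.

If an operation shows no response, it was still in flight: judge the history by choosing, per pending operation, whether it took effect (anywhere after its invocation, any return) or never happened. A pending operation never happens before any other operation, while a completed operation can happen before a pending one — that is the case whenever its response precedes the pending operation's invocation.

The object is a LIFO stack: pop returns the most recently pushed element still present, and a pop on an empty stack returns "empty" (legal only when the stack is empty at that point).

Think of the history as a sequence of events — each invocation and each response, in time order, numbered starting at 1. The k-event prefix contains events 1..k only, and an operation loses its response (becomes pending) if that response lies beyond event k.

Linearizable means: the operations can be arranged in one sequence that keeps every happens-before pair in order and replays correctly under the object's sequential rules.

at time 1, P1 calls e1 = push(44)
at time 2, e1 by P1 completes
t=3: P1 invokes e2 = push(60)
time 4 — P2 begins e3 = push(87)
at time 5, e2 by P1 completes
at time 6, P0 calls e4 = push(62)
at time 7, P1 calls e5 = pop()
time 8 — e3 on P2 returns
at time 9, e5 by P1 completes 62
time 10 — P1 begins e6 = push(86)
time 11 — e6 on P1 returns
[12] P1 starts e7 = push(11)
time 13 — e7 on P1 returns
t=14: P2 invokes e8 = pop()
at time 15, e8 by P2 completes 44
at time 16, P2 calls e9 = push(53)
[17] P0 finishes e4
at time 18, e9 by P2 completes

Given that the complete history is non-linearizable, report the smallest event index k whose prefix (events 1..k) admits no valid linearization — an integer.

events 1..14 are still linearizable — one witness is e1, e2, e3, e4, e5, e6, e7:
1. e1 push(44), leaving stack <44>
2. e2 push(60), leaving stack <44,60>
3. e3 push(87), leaving stack <44,60,87>
4. e4 push(62) (pending, included), leaving stack <44,60,87,62>
5. e5 pop() → 62, leaving stack <44,60,87>
6. e6 push(86), leaving stack <44,60,87,86>
7. e7 push(11), leaving stack <44,60,87,86,11>
at event 15 (e8's time-15 response) nothing linearizes any more
no completion choice of the 1 pending operation (e4) rescues it — every subset was tried
take e1, e2, e3, e5, e6, e7, e8 (pending dropped): step 4 already fails, because e5 pop() → 62 cannot occur there
take e1, e2, e5, e3, e6, e7, e8 (pending dropped): step 3 already fails, because e5 pop() → 62 cannot occur there

15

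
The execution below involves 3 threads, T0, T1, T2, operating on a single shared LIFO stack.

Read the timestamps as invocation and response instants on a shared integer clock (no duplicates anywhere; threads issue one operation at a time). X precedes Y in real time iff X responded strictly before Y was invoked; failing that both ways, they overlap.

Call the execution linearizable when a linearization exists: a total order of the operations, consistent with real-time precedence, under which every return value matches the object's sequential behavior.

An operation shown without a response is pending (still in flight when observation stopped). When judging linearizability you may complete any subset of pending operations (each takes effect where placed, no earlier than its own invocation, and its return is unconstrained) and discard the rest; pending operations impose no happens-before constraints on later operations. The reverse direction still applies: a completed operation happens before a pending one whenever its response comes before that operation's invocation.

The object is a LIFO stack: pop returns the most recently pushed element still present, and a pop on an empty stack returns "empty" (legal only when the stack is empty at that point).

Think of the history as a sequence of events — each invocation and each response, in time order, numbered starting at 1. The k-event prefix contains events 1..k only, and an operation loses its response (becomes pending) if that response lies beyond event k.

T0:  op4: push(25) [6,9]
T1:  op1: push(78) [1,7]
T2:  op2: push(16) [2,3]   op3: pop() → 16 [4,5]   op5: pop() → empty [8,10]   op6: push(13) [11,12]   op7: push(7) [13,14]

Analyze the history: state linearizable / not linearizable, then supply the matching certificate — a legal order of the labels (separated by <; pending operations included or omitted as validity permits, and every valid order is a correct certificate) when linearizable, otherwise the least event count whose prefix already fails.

not linearizable — minimal violating prefix: 10 events

events 1..9 are fine; event 10 — the response of op5 at time 10 — makes the prefix non-linearizable
every one of the 7 real-time-consistent orders over 5 completed LIFO stack ops fails the sequential spec
e.g. op1, op2, op3, op4, op5: illegal at step 5, since op5 pop() → empty cannot apply there
e.g. op1, op2, op3, op5, op4: illegal at step 4, since op5 pop() → empty cannot apply there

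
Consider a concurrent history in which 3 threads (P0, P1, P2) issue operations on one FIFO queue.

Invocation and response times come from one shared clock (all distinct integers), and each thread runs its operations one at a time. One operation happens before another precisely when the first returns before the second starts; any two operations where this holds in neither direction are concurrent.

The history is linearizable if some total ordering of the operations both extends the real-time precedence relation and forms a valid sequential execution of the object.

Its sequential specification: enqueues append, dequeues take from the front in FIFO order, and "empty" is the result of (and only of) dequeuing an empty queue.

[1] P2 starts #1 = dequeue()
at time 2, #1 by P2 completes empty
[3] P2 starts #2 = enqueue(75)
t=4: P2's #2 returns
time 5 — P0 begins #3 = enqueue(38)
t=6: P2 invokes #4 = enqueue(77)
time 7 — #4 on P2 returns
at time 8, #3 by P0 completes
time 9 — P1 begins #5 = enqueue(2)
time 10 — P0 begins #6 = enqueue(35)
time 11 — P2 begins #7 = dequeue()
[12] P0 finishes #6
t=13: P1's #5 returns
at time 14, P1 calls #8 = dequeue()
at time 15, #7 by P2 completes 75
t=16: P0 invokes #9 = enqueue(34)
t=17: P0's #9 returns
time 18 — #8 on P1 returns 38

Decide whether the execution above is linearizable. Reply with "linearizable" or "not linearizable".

linearizable

a witness: #1, #2, #3, #4, #5, #6, #7, #8, #9
after step 1 (#1 dequeue() → empty): queue <>
after step 2 (#2 enqueue(75)): queue <75>
after step 3 (#3 enqueue(38)): queue <75,38>
after step 4 (#4 enqueue(77)): queue <75,38,77>
after step 5 (#5 enqueue(2)): queue <75,38,77,2>
after step 6 (#6 enqueue(35)): queue <75,38,77,2,35>
after step 7 (#7 dequeue() → 75): queue <38,77,2,35>
after step 8 (#8 dequeue() → 38): queue <77,2,35>
after step 9 (#9 enqueue(34)): queue <77,2,35,34>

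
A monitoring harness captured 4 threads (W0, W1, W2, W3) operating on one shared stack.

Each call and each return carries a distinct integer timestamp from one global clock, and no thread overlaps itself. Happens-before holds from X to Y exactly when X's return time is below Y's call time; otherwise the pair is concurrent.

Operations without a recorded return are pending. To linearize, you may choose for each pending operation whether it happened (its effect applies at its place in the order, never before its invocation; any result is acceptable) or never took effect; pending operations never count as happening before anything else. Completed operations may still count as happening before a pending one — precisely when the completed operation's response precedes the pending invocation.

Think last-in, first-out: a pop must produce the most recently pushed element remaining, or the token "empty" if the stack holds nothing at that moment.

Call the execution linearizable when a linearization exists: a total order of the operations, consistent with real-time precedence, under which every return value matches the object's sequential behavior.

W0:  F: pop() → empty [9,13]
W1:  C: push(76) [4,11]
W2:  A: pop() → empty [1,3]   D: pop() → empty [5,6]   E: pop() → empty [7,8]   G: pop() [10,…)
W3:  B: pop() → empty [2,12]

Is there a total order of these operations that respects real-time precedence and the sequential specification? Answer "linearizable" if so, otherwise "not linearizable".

a witness: A, B, D, E, C, G, F
step 1: A pop() → empty — stack <>
step 2: B pop() → empty — stack <>
step 3: D pop() → empty — stack <>
step 4: E pop() → empty — stack <>
step 5: C push(76) — stack <76>
step 6: G pop() (pending, included) — stack <>
step 7: F pop() → empty — stack <>

linearizable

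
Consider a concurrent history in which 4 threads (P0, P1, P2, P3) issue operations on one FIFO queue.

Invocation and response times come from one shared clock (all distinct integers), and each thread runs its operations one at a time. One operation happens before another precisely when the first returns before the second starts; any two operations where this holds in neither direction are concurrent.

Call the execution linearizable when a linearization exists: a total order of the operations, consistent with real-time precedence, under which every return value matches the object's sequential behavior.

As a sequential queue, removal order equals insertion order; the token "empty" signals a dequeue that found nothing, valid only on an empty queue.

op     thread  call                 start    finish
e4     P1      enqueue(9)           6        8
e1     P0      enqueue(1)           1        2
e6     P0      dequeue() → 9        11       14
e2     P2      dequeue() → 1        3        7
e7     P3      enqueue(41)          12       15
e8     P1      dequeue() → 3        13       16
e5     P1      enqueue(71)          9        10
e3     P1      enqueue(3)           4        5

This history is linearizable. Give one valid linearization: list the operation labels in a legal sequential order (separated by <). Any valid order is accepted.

step 1: e1 enqueue(1) — queue <1>
step 2: e2 dequeue() → 1 — queue <>
step 3: e3 enqueue(3) — queue <3>
step 4: e4 enqueue(9) — queue <3,9>
step 5: e5 enqueue(71) — queue <3,9,71>
step 6: e7 enqueue(41) — queue <3,9,71,41>
step 7: e8 dequeue() → 3 — queue <9,71,41>
step 8: e6 dequeue() → 9 — queue <71,41>

e1 < e2 < e3 < e4 < e5 < e7 < e8 < e6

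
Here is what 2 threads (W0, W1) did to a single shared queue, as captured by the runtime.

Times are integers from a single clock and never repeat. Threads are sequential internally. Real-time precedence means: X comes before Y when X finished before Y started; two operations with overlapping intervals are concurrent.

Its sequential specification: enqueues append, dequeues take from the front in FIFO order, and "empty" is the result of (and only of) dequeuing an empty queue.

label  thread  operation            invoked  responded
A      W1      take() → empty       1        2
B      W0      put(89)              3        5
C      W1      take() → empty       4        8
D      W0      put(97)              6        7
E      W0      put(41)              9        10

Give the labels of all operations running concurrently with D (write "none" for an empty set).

overlap test against D [6,7]: concurrent iff the interval meets 6..7
A [1,2]: before
B [3,5]: before
C [4,8]: concurrent
E [9,10]: after

C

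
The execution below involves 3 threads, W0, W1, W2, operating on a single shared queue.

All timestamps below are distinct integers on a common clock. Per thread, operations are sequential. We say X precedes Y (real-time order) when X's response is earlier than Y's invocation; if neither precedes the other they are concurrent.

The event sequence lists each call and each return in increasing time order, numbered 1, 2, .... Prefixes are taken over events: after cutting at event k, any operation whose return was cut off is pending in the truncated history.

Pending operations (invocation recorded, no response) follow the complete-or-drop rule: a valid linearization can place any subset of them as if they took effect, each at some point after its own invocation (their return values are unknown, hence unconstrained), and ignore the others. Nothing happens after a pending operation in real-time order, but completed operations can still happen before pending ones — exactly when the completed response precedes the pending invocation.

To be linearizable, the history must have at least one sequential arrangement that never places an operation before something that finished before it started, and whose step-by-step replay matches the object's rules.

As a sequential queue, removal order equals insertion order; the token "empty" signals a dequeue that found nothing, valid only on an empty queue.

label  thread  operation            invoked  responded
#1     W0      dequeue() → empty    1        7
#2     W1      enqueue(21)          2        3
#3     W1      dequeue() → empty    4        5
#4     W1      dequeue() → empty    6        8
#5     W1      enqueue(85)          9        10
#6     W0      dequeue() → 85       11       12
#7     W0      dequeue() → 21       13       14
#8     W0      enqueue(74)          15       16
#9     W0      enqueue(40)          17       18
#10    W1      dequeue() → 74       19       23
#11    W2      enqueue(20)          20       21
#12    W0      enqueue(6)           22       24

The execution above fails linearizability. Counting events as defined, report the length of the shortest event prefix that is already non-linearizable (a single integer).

one valid order for events 1..6 is #2, #1, #3:
after step 1 (#2 enqueue(21)): queue <21>
after step 2 (#1 dequeue() (pending, included)): queue <>
after step 3 (#3 dequeue() → empty): queue <>
adding event 7 (#1 responds at 7) leaves no legal real-time order
include/drop combinations of the 1 pending operation (#4) were all tried; none helps
take #1, #2, #3 (pending dropped): step 3 already fails, because #3 dequeue() → empty cannot occur there
take #2, #1, #3 (pending dropped): step 2 already fails, because #1 dequeue() → empty cannot occur there

7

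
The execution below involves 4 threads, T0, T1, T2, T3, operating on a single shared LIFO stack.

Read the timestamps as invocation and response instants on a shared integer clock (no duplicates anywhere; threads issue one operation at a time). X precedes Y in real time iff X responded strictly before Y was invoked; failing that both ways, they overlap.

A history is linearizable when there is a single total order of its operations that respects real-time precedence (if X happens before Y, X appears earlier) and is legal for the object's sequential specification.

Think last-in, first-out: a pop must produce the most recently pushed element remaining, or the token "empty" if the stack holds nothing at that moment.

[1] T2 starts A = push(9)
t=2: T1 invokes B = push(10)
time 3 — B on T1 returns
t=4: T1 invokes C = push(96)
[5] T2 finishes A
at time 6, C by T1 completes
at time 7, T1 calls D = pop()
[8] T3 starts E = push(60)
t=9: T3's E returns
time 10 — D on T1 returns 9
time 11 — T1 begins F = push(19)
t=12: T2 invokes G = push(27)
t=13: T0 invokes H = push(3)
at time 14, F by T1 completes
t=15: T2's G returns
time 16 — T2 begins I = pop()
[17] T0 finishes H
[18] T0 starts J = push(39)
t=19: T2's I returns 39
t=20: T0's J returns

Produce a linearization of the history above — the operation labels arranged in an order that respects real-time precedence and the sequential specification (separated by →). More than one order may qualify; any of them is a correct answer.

step 1: B push(10) — stack <10>
step 2: C push(96) — stack <10,96>
step 3: A push(9) — stack <10,96,9>
step 4: D pop() → 9 — stack <10,96>
step 5: E push(60) — stack <10,96,60>
step 6: F push(19) — stack <10,96,60,19>
step 7: G push(27) — stack <10,96,60,19,27>
step 8: H push(3) — stack <10,96,60,19,27,3>
step 9: J push(39) — stack <10,96,60,19,27,3,39>
step 10: I pop() → 39 — stack <10,96,60,19,27,3>

B → C → A → D → E → F → G → H → J → I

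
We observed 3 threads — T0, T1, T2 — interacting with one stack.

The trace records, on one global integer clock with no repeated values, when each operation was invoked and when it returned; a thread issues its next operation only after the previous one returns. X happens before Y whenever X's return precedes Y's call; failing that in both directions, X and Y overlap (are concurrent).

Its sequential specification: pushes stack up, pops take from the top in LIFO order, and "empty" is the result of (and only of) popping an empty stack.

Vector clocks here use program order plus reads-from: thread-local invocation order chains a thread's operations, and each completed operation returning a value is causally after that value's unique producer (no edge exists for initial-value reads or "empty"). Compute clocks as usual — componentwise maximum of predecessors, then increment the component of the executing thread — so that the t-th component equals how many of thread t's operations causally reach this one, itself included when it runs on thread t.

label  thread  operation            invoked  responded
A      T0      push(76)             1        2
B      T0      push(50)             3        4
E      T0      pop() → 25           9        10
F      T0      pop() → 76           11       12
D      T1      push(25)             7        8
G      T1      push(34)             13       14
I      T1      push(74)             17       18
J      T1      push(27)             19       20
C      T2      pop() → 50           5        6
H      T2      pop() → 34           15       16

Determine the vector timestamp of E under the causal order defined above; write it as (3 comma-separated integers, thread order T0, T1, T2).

(3, 1, 0)

no predecessors for D (invoked 7): T1 increments from zero → (0, 1, 0)
no predecessors for A (invoked 1): T0 increments from zero → (1, 0, 0)
VC(G, invoked at 13): max of VC(D)=(0, 1, 0), then +1 on thread T1 → (0, 2, 0)
VC(B, invoked at 3): max of VC(A)=(1, 0, 0), then +1 on thread T0 → (2, 0, 0)
VC(I, invoked at 17): max of VC(G)=(0, 2, 0), then +1 on thread T1 → (0, 3, 0)
VC(C, invoked at 5): max of VC(B)=(2, 0, 0), then +1 on thread T2 → (2, 0, 1)
VC(J, invoked at 19): max of VC(I)=(0, 3, 0), then +1 on thread T1 → (0, 4, 0)
VC(E, invoked at 9): max of VC(B)=(2, 0, 0), VC(D)=(0, 1, 0), then +1 on thread T0 → (3, 1, 0)
VC(F, invoked at 11): max of VC(A)=(1, 0, 0), VC(E)=(3, 1, 0), then +1 on thread T0 → (4, 1, 0)
VC(H, invoked at 15): max of VC(C)=(2, 0, 1), VC(G)=(0, 2, 0), then +1 on thread T2 → (2, 2, 2)
target: VC(E) = (3, 1, 0)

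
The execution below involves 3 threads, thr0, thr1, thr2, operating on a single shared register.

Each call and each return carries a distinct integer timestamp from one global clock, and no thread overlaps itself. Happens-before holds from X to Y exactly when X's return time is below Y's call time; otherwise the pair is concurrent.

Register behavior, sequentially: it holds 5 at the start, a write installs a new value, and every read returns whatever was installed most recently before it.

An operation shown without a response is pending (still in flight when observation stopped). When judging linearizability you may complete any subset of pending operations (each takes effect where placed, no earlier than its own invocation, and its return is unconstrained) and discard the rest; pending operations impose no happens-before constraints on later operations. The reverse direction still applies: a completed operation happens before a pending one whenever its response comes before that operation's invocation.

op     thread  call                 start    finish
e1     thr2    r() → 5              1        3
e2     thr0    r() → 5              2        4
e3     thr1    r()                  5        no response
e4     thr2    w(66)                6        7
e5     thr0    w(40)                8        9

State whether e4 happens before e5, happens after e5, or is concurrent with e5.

before

e4 spans [6,7], e5 spans [8,9]
resp(e4)=7 < inv(e5)=8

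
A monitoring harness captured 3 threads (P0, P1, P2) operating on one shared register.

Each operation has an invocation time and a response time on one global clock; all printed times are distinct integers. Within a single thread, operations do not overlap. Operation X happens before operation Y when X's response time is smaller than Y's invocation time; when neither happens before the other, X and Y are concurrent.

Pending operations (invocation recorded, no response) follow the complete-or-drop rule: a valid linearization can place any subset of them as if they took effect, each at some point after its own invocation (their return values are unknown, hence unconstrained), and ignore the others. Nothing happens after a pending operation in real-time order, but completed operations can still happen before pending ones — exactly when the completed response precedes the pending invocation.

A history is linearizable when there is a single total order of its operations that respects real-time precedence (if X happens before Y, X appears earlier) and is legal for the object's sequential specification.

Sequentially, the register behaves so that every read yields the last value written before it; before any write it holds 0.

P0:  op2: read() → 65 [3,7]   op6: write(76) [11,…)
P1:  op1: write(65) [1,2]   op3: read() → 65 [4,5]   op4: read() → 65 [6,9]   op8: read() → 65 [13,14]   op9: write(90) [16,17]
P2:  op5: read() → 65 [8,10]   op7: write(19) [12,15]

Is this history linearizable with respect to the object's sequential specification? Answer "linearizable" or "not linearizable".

linearizable

a witness: op1, op2, op3, op4, op5, op8, op6, op7, op9
step 1: op1 write(65) — value 65
step 2: op2 read() → 65 — value 65
step 3: op3 read() → 65 — value 65
step 4: op4 read() → 65 — value 65
step 5: op5 read() → 65 — value 65
step 6: op8 read() → 65 — value 65
step 7: op6 write(76) (pending, included) — value 76
step 8: op7 write(19) — value 19
step 9: op9 write(90) — value 90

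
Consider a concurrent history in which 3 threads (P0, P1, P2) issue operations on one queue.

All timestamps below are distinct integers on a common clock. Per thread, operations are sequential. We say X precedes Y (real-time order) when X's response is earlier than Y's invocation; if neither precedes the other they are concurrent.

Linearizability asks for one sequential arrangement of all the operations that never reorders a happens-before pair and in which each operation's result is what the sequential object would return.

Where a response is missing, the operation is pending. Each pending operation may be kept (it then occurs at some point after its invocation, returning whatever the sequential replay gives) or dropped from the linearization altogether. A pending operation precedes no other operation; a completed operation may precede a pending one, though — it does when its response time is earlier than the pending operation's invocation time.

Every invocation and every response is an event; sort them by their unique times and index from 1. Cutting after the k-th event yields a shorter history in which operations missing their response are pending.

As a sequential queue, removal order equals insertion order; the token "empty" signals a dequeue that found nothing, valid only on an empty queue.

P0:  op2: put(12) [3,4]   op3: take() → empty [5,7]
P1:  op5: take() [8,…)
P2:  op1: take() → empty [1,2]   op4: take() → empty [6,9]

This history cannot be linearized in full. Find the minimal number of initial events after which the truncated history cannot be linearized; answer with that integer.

events 1..8 are linearizable, e.g. via op1, op2, op4, op3:
1. op1 take() → empty, leaving queue <>
2. op2 put(12), leaving queue <12>
3. op4 take() (pending, included), leaving queue <>
4. op3 take() → empty, leaving queue <>
include event 9 — op4 responding at 9 — and every candidate order breaks
no escape via the 1 pending operation (op5): every completion choice fails
sample order op1, op2, op3, op4 (pending dropped) stalls at step 3 — op3 take() → empty has no legal effect
sample order op1, op2, op4, op3 (pending dropped) stalls at step 3 — op4 take() → empty has no legal effect

9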